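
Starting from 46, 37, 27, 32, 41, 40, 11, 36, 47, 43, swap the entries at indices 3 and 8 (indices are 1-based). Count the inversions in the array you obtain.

Inversions: 23

Positions 3 and 8 hold 27 and 36; after swapping, the array is [46, 37, 36, 32, 41, 40, 11, 27, 47, 43].
Count, for each position, how many later elements it exceeds:
46: 8
37: 4
36: 3
32: 2
41: 3
40: 2
11: 0
27: 0
47: 1
43: 0
Sum: 8 + 4 + 3 + 2 + 3 + 2 + 0 + 0 + 1 + 0 = 23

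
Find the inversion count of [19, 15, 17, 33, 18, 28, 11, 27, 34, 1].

Sweep left to right; for each value list the smaller values that follow it:
19: 5
15: 2
17: 2
33: 5
18: 2
28: 3
11: 1
27: 1
34: 1
1: 0
Sum: 5 + 2 + 2 + 5 + 2 + 3 + 1 + 1 + 1 + 0 = 22

22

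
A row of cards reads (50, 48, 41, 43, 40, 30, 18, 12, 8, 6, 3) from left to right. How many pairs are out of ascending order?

Count, for each position, how many later elements it exceeds:
50 → 48, 41, 43, 40, 30, 18, 12, 8, 6, 3 → 10
48 → 41, 43, 40, 30, 18, 12, 8, 6, 3 → 9
41 → 40, 30, 18, 12, 8, 6, 3 → 7
43 → 40, 30, 18, 12, 8, 6, 3 → 7
40 → 30, 18, 12, 8, 6, 3 → 6
30 → 18, 12, 8, 6, 3 → 5
18 → 12, 8, 6, 3 → 4
12 → 8, 6, 3 → 3
8 → 6, 3 → 2
6 → 3 → 1
3 → none → 0
Sum: 10 + 9 + 7 + 7 + 6 + 5 + 4 + 3 + 2 + 1 + 0 = 54

54 inversions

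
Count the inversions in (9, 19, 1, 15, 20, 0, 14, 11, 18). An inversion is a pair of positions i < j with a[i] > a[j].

Count, for each position, how many later elements it exceeds:
9 → 1, 0 → 2
19 → 1, 15, 0, 14, 11, 18 → 6
1 → 0 → 1
15 → 0, 14, 11 → 3
20 → 0, 14, 11, 18 → 4
0 → none → 0
14 → 11 → 1
11 → none → 0
18 → none → 0
Sum: 2 + 6 + 1 + 3 + 4 + 0 + 1 + 0 + 0 = 17

17 out-of-order pairs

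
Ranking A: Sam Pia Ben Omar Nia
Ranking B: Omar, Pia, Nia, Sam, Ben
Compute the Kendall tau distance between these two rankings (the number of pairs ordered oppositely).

6

Assign each item its position (1..5) in the first ordering, then rewrite the second ordering as that position sequence:
positions: Sam→1, Pia→2, Ben→3, Omar→4, Nia→5
second ordering as positions: [4, 2, 5, 1, 3]
Discordant pairs = inversions in this position sequence.
4: 2, 1, 3 → 3
2: 1 → 1
5: 1, 3 → 2
1: 0
3: 0
Total: 3 + 1 + 2 + 0 + 0 = 6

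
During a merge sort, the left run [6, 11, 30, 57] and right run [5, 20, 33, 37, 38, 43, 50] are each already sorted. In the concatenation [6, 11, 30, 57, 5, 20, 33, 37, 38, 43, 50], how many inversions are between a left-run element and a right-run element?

11

Take each right-half value and tally the left-half values above it:
r = 5: 6, 11, 30, 57 → 4
r = 20: 30, 57 → 2
r = 33: 57 → 1
r = 37: 57 → 1
r = 38: 57 → 1
r = 43: 57 → 1
r = 50: 57 → 1
Cross-inversions: 4 + 2 + 1 + 1 + 1 + 1 + 1 = 11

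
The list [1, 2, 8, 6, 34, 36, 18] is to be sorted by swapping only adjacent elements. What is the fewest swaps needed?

The minimum number of adjacent swaps to sort an array equals its inversion count, since every such swap removes exactly one inversion.
Count inversions — for each element, later elements that are smaller:
1: none → 0
2: none → 0
8: 6 → 1
6: none → 0
34: 18 → 1
36: 18 → 1
18: none → 0
Total inversions: 0 + 0 + 1 + 0 + 1 + 1 + 0 = 3

3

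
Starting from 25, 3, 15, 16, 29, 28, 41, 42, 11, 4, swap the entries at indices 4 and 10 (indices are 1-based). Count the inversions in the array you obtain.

16

Positions 4 and 10 hold 16 and 4; after swapping, the array is [25, 3, 15, 4, 29, 28, 41, 42, 11, 16].
Element-by-element contributions:
25 → 3, 15, 4, 11, 16 → 5
3 → none → 0
15 → 4, 11 → 2
4 → none → 0
29 → 28, 11, 16 → 3
28 → 11, 16 → 2
41 → 11, 16 → 2
42 → 11, 16 → 2
11 → none → 0
16 → none → 0
Sum: 5 + 0 + 2 + 0 + 3 + 2 + 2 + 2 + 0 + 0 = 16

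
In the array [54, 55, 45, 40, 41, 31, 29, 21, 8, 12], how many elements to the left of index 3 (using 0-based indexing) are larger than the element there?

3 such elements

The element at index 3 is 40.
Elements before it: 54, 55, 45
Those larger than 40: 54, 55, 45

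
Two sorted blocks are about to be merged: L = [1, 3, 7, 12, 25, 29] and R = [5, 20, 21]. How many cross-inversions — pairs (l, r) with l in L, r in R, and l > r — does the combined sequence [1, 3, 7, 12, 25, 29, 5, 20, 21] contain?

Count, for every r in R, how many entries of L exceed r:
r = 5: 7, 12, 25, 29 → 4
r = 20: 25, 29 → 2
r = 21: 25, 29 → 2
Cross-inversions: 4 + 2 + 2 = 8

8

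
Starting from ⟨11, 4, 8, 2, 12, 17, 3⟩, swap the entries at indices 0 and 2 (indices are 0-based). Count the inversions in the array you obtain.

9 inversions

Positions 0 and 2 hold 11 and 8; after swapping, the array is [8, 4, 11, 2, 12, 17, 3].
Element-by-element contributions:
8: 3
4: 2
11: 2
2: 0
12: 1
17: 1
3: 0
Sum: 3 + 2 + 2 + 0 + 1 + 1 + 0 = 9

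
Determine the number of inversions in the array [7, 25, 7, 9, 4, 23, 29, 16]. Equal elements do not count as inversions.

Count, for each position, how many later elements it exceeds:
7: 1
25: 5
7: 1
9: 1
4: 0
23: 1
29: 1
16: 0
Sum: 1 + 5 + 1 + 1 + 0 + 1 + 1 + 0 = 10

10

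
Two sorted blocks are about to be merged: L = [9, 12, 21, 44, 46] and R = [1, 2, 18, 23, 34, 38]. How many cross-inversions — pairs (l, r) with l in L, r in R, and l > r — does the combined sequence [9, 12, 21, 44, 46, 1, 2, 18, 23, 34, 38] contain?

For each element r of the right run, count left-run elements greater than r:
r = 1: 9, 12, 21, 44, 46 → 5
r = 2: 9, 12, 21, 44, 46 → 5
r = 18: 21, 44, 46 → 3
r = 23: 44, 46 → 2
r = 34: 44, 46 → 2
r = 38: 44, 46 → 2
Cross-inversions: 5 + 5 + 3 + 2 + 2 + 2 = 19

Split inversions: 19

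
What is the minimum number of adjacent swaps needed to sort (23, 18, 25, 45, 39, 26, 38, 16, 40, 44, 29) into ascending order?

The minimum number of adjacent swaps to sort an array equals its inversion count, since every such swap removes exactly one inversion.
Count inversions — for each element, later elements that are smaller:
23: 18, 16 → 2
18: 16 → 1
25: 16 → 1
45: 39, 26, 38, 16, 40, 44, 29 → 7
39: 26, 38, 16, 29 → 4
26: 16 → 1
38: 16, 29 → 2
16: none → 0
40: 29 → 1
44: 29 → 1
29: none → 0
Total inversions: 2 + 1 + 1 + 7 + 4 + 1 + 2 + 0 + 1 + 1 + 0 = 20

20 adjacent swaps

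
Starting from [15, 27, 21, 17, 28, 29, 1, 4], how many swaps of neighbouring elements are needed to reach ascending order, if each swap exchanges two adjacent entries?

Each adjacent swap fixes exactly one inversion, so the minimum swap count equals the number of inversions.
Count inversions — for each element, later elements that are smaller:
15: 1, 4 → 2
27: 21, 17, 1, 4 → 4
21: 17, 1, 4 → 3
17: 1, 4 → 2
28: 1, 4 → 2
29: 1, 4 → 2
1: none → 0
4: none → 0
Total inversions: 2 + 4 + 3 + 2 + 2 + 2 + 0 + 0 = 15

Swaps: 15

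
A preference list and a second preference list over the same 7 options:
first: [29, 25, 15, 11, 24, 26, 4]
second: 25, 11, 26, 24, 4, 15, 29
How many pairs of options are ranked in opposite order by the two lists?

11

Assign each item its position (1..7) in the first ordering, then rewrite the second ordering as that position sequence:
positions: 29→1, 25→2, 15→3, 11→4, 24→5, 26→6, 4→7
second ordering as positions: [2, 4, 6, 5, 7, 3, 1]
Discordant pairs = inversions in this position sequence.
2: 1 → 1
4: 3, 1 → 2
6: 5, 3, 1 → 3
5: 3, 1 → 2
7: 3, 1 → 2
3: 1 → 1
1: 0
Total: 1 + 2 + 3 + 2 + 2 + 1 + 0 = 11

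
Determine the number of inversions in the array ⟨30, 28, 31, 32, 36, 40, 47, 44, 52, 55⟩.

Element-by-element contributions:
30 → 28 → 1
28 → none → 0
31 → none → 0
32 → none → 0
36 → none → 0
40 → none → 0
47 → 44 → 1
44 → none → 0
52 → none → 0
55 → none → 0
Sum: 1 + 0 + 0 + 0 + 0 + 0 + 1 + 0 + 0 + 0 = 2

There are 2 out-of-order pairs.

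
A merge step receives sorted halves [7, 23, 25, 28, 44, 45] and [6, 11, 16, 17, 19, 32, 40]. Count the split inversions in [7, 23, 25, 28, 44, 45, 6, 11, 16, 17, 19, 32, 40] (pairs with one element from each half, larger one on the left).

Take each right-half value and tally the left-half values above it:
r = 6: 7, 23, 25, 28, 44, 45 → 6
r = 11: 23, 25, 28, 44, 45 → 5
r = 16: 23, 25, 28, 44, 45 → 5
r = 17: 23, 25, 28, 44, 45 → 5
r = 19: 23, 25, 28, 44, 45 → 5
r = 32: 44, 45 → 2
r = 40: 44, 45 → 2
Cross-inversions: 6 + 5 + 5 + 5 + 5 + 2 + 2 = 30

There are 30 cross-inversions.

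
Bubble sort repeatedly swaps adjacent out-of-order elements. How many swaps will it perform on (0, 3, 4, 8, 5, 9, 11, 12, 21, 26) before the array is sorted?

1 swap

Each adjacent swap fixes exactly one inversion, so the minimum swap count equals the number of inversions.
Count inversions — for each element, later elements that are smaller:
0: none → 0
3: none → 0
4: none → 0
8: 5 → 1
5: none → 0
9: none → 0
11: none → 0
12: none → 0
21: none → 0
26: none → 0
Total inversions: 0 + 0 + 0 + 1 + 0 + 0 + 0 + 0 + 0 + 0 = 1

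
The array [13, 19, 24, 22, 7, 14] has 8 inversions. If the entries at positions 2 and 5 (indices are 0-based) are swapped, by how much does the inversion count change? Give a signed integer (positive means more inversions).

-3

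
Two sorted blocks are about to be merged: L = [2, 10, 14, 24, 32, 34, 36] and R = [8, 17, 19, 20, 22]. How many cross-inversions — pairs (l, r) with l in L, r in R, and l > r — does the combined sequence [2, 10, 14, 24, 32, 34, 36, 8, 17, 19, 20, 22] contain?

Take each right-half value and tally the left-half values above it:
r = 8: 10, 14, 24, 32, 34, 36 → 6
r = 17: 24, 32, 34, 36 → 4
r = 19: 24, 32, 34, 36 → 4
r = 20: 24, 32, 34, 36 → 4
r = 22: 24, 32, 34, 36 → 4
Cross-inversions: 6 + 4 + 4 + 4 + 4 = 22

22 cross-inversions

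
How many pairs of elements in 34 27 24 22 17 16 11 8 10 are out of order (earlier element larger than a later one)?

35

For each element, count later entries that are smaller:
34: 8
27: 7
24: 6
22: 5
17: 4
16: 3
11: 2
8: 0
10: 0
Sum: 8 + 7 + 6 + 5 + 4 + 3 + 2 + 0 + 0 = 35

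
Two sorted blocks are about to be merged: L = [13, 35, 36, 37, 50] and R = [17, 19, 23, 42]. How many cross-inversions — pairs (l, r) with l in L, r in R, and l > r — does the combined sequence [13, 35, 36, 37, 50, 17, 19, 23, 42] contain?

13

For each element r of the right run, count left-run elements greater than r:
r = 17: 35, 36, 37, 50 → 4
r = 19: 35, 36, 37, 50 → 4
r = 23: 35, 36, 37, 50 → 4
r = 42: 50 → 1
Cross-inversions: 4 + 4 + 4 + 1 = 13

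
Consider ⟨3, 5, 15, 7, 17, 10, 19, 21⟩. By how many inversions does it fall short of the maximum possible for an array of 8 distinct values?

25

Maximum inversions for 8 distinct elements is C(8, 2) = 8·7/2 = 28.
Current inversions — for each element, count later smaller elements:
3: 0
5: 0
15: 2
7: 0
17: 1
10: 0
19: 0
21: 0
Current total: 0 + 0 + 2 + 0 + 1 + 0 + 0 + 0 = 3
Shortfall: 28 − 3 = 25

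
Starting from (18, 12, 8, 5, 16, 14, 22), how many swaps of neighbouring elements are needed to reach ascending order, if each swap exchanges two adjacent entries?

Minimum adjacent swaps = number of inversions (each swap of adjacent out-of-order elements removes one inversion and no swap can remove more).
Count inversions — for each element, later elements that are smaller:
18: 12, 8, 5, 16, 14 → 5
12: 8, 5 → 2
8: 5 → 1
5: none → 0
16: 14 → 1
14: none → 0
22: none → 0
Total inversions: 5 + 2 + 1 + 0 + 1 + 0 + 0 = 9

9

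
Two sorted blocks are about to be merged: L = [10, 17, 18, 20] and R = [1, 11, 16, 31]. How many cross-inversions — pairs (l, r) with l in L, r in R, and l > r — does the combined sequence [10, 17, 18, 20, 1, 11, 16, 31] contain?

Split inversions: 10

Take each right-half value and tally the left-half values above it:
r = 1: 10, 17, 18, 20 → 4
r = 11: 17, 18, 20 → 3
r = 16: 17, 18, 20 → 3
r = 31: none → 0
Cross-inversions: 4 + 3 + 3 + 0 = 10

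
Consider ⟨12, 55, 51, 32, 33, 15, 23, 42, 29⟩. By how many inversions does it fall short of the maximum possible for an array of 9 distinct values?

16

Maximum inversions for 9 distinct elements is C(9, 2) = 9·8/2 = 36.
Current inversions — for each element, count later smaller elements:
12: 0
55: 7
51: 6
32: 3
33: 3
15: 0
23: 0
42: 1
29: 0
Current total: 0 + 7 + 6 + 3 + 3 + 0 + 0 + 1 + 0 = 20
Shortfall: 36 − 20 = 16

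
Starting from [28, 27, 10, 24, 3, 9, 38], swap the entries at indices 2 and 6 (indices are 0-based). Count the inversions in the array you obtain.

There are 16 inversions.

Positions 2 and 6 hold 10 and 38; after swapping, the array is [28, 27, 38, 24, 3, 9, 10].
Sweep left to right; for each value list the smaller values that follow it:
28 → 27, 24, 3, 9, 10 → 5
27 → 24, 3, 9, 10 → 4
38 → 24, 3, 9, 10 → 4
24 → 3, 9, 10 → 3
3 → none → 0
9 → none → 0
10 → none → 0
Sum: 5 + 4 + 4 + 3 + 0 + 0 + 0 = 16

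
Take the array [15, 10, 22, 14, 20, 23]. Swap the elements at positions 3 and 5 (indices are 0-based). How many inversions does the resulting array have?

Positions 3 and 5 hold 14 and 23; after swapping, the array is [15, 10, 22, 23, 20, 14].
Count, for each position, how many later elements it exceeds:
15: 2
10: 0
22: 2
23: 2
20: 1
14: 0
Sum: 2 + 0 + 2 + 2 + 1 + 0 = 7

7 inversions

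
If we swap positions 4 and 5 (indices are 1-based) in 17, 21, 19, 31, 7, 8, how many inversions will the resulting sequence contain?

Positions 4 and 5 hold 31 and 7; after swapping, the array is [17, 21, 19, 7, 31, 8].
Count, for each position, how many later elements it exceeds:
17 → 7, 8 → 2
21 → 19, 7, 8 → 3
19 → 7, 8 → 2
7 → none → 0
31 → 8 → 1
8 → none → 0
Sum: 2 + 3 + 2 + 0 + 1 + 0 = 8

8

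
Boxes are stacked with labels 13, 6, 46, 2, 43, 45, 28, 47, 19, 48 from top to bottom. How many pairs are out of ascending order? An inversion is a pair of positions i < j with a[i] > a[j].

Element-by-element contributions:
13: 2
6: 1
46: 5
2: 0
43: 2
45: 2
28: 1
47: 1
19: 0
48: 0
Sum: 2 + 1 + 5 + 0 + 2 + 2 + 1 + 1 + 0 + 0 = 14

14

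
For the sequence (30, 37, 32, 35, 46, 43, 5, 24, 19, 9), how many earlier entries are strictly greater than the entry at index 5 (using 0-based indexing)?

The element at index 5 is 43.
Elements before it: 30, 37, 32, 35, 46
Those larger than 43: 46

1 such element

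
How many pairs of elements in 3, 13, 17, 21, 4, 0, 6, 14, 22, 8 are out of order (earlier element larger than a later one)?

For each element, count later entries that are smaller:
3: 1
13: 4
17: 5
21: 5
4: 1
0: 0
6: 0
14: 1
22: 1
8: 0
Sum: 1 + 4 + 5 + 5 + 1 + 0 + 0 + 1 + 1 + 0 = 18

18 inversions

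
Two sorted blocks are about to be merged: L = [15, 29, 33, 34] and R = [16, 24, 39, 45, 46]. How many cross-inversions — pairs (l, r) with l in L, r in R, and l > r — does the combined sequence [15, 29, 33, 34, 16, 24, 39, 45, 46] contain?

6 cross-inversions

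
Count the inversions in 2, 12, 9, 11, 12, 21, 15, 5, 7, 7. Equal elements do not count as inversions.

21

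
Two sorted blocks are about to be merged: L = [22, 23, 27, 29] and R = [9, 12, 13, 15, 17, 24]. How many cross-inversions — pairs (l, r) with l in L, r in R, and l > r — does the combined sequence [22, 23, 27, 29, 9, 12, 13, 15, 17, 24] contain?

Split inversions: 22

Count, for every r in R, how many entries of L exceed r:
r = 9: 22, 23, 27, 29 → 4
r = 12: 22, 23, 27, 29 → 4
r = 13: 22, 23, 27, 29 → 4
r = 15: 22, 23, 27, 29 → 4
r = 17: 22, 23, 27, 29 → 4
r = 24: 27, 29 → 2
Cross-inversions: 4 + 4 + 4 + 4 + 4 + 2 = 22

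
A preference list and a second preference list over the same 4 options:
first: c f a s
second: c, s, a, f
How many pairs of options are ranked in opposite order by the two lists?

There are 3 pairs.

Assign each item its position (1..4) in the first ordering, then rewrite the second ordering as that position sequence:
positions: c→1, f→2, a→3, s→4
second ordering as positions: [1, 4, 3, 2]
Discordant pairs = inversions in this position sequence.
1: 0
4: 3, 2 → 2
3: 2 → 1
2: 0
Total: 0 + 2 + 1 + 0 = 3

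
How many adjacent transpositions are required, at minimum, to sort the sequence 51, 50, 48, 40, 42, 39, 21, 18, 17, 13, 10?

Minimum adjacent swaps = number of inversions (each swap of adjacent out-of-order elements removes one inversion and no swap can remove more).
Count inversions — for each element, later elements that are smaller:
51: 50, 48, 40, 42, 39, 21, 18, 17, 13, 10 → 10
50: 48, 40, 42, 39, 21, 18, 17, 13, 10 → 9
48: 40, 42, 39, 21, 18, 17, 13, 10 → 8
40: 39, 21, 18, 17, 13, 10 → 6
42: 39, 21, 18, 17, 13, 10 → 6
39: 21, 18, 17, 13, 10 → 5
21: 18, 17, 13, 10 → 4
18: 17, 13, 10 → 3
17: 13, 10 → 2
13: 10 → 1
10: none → 0
Total inversions: 10 + 9 + 8 + 6 + 6 + 5 + 4 + 3 + 2 + 1 + 0 = 54

Adjacent swaps: 54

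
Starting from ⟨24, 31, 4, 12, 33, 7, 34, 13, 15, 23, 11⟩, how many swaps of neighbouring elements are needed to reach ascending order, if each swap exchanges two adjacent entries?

Adjacent swaps: 28

Each adjacent swap fixes exactly one inversion, so the minimum swap count equals the number of inversions.
Count inversions — for each element, later elements that are smaller:
24: 4, 12, 7, 13, 15, 23, 11 → 7
31: 4, 12, 7, 13, 15, 23, 11 → 7
4: none → 0
12: 7, 11 → 2
33: 7, 13, 15, 23, 11 → 5
7: none → 0
34: 13, 15, 23, 11 → 4
13: 11 → 1
15: 11 → 1
23: 11 → 1
11: none → 0
Total inversions: 7 + 7 + 0 + 2 + 5 + 0 + 4 + 1 + 1 + 1 + 0 = 28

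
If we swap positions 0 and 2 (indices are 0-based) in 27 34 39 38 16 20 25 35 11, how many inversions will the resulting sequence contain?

Positions 0 and 2 hold 27 and 39; after swapping, the array is [39, 34, 27, 38, 16, 20, 25, 35, 11].
Count, for each position, how many later elements it exceeds:
39: 8
34: 5
27: 4
38: 5
16: 1
20: 1
25: 1
35: 1
11: 0
Sum: 8 + 5 + 4 + 5 + 1 + 1 + 1 + 1 + 0 = 26

26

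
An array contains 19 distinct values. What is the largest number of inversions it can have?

Inversions: 171

The maximum occurs when the array is in strictly decreasing order: every one of the C(19, 2) pairs is inverted.
C(19, 2) = 19·18/2 = 171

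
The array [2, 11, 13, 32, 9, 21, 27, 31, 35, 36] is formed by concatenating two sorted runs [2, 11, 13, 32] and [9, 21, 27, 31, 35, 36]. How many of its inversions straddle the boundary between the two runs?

For each element r of the right run, count left-run elements greater than r:
r = 9: 11, 13, 32 → 3
r = 21: 32 → 1
r = 27: 32 → 1
r = 31: 32 → 1
r = 35: none → 0
r = 36: none → 0
Cross-inversions: 3 + 1 + 1 + 1 + 0 + 0 = 6

Split inversions: 6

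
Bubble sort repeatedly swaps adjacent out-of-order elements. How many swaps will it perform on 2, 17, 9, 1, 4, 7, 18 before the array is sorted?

Minimum adjacent swaps = number of inversions (each swap of adjacent out-of-order elements removes one inversion and no swap can remove more).
Count inversions — for each element, later elements that are smaller:
2: 1 → 1
17: 9, 1, 4, 7 → 4
9: 1, 4, 7 → 3
1: none → 0
4: none → 0
7: none → 0
18: none → 0
Total inversions: 1 + 4 + 3 + 0 + 0 + 0 + 0 = 8

8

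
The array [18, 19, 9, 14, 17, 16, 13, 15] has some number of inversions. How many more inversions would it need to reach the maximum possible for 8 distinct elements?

Maximum inversions for 8 distinct elements is C(8, 2) = 8·7/2 = 28.
Current inversions — for each element, count later smaller elements:
18: 6
19: 6
9: 0
14: 1
17: 3
16: 2
13: 0
15: 0
Current total: 6 + 6 + 0 + 1 + 3 + 2 + 0 + 0 = 18
Shortfall: 28 − 18 = 10

10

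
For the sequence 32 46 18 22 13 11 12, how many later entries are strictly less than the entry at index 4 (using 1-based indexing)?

3

The element at index 4 is 22.
Elements after it: 13, 11, 12
Those smaller than 22: 13, 11, 12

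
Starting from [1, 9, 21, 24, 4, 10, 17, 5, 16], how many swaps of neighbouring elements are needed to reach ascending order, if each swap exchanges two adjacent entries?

15

Each adjacent swap fixes exactly one inversion, so the minimum swap count equals the number of inversions.
Count inversions — for each element, later elements that are smaller:
1: none → 0
9: 4, 5 → 2
21: 4, 10, 17, 5, 16 → 5
24: 4, 10, 17, 5, 16 → 5
4: none → 0
10: 5 → 1
17: 5, 16 → 2
5: none → 0
16: none → 0
Total inversions: 0 + 2 + 5 + 5 + 0 + 1 + 2 + 0 + 0 = 15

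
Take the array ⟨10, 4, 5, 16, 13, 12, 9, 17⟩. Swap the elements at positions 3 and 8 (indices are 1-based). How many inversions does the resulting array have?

Positions 3 and 8 hold 5 and 17; after swapping, the array is [10, 4, 17, 16, 13, 12, 9, 5].
Element-by-element contributions:
10 → 4, 9, 5 → 3
4 → none → 0
17 → 16, 13, 12, 9, 5 → 5
16 → 13, 12, 9, 5 → 4
13 → 12, 9, 5 → 3
12 → 9, 5 → 2
9 → 5 → 1
5 → none → 0
Sum: 3 + 0 + 5 + 4 + 3 + 2 + 1 + 0 = 18

18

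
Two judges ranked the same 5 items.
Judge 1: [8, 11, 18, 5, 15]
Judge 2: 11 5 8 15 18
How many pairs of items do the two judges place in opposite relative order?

4

Assign each item its position (1..5) in the first ordering, then rewrite the second ordering as that position sequence:
positions: 8→1, 11→2, 18→3, 5→4, 15→5
second ordering as positions: [2, 4, 1, 5, 3]
Discordant pairs = inversions in this position sequence.
2: 1 → 1
4: 1, 3 → 2
1: 0
5: 3 → 1
3: 0
Total: 1 + 2 + 0 + 1 + 0 = 4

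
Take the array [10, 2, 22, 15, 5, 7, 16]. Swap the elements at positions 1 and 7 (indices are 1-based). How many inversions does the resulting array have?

12

Positions 1 and 7 hold 10 and 16; after swapping, the array is [16, 2, 22, 15, 5, 7, 10].
Count, for each position, how many later elements it exceeds:
16: 5
2: 0
22: 4
15: 3
5: 0
7: 0
10: 0
Sum: 5 + 0 + 4 + 3 + 0 + 0 + 0 = 12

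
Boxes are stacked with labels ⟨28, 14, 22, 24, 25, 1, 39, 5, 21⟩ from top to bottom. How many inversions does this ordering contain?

Inversions: 20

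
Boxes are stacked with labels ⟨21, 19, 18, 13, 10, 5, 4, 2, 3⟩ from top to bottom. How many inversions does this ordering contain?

35

Sweep left to right; for each value list the smaller values that follow it:
21 → 19, 18, 13, 10, 5, 4, 2, 3 → 8
19 → 18, 13, 10, 5, 4, 2, 3 → 7
18 → 13, 10, 5, 4, 2, 3 → 6
13 → 10, 5, 4, 2, 3 → 5
10 → 5, 4, 2, 3 → 4
5 → 4, 2, 3 → 3
4 → 2, 3 → 2
2 → none → 0
3 → none → 0
Sum: 8 + 7 + 6 + 5 + 4 + 3 + 2 + 0 + 0 = 35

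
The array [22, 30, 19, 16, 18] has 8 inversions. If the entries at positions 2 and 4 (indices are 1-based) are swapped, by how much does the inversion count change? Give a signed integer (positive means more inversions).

Positions 2 and 4 hold 30 and 16; after swapping, the array is [22, 16, 19, 30, 18].
Count, for each position, how many later elements it exceeds:
22 → 16, 19, 18 → 3
16 → none → 0
19 → 18 → 1
30 → 18 → 1
18 → none → 0
Sum: 3 + 0 + 1 + 1 + 0 = 5
Change: 5 − 8 = -3

-3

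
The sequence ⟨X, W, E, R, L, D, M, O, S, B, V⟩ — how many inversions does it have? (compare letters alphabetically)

Count, for each position, how many later elements it exceeds:
X: 10
W: 9
E: 2
R: 5
L: 2
D: 1
M: 1
O: 1
S: 1
B: 0
V: 0
Sum: 10 + 9 + 2 + 5 + 2 + 1 + 1 + 1 + 1 + 0 + 0 = 32

32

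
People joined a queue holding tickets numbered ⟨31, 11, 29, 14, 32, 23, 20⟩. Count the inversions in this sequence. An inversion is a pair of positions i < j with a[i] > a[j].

11 inversions

Inversion pairs (indices are 1-based):
(1,2): 31 > 11
(1,3): 31 > 29
(1,4): 31 > 14
(1,6): 31 > 23
(1,7): 31 > 20
(3,4): 29 > 14
(3,6): 29 > 23
(3,7): 29 > 20
(5,6): 32 > 23
(5,7): 32 > 20
(6,7): 23 > 20
That's 11 pairs.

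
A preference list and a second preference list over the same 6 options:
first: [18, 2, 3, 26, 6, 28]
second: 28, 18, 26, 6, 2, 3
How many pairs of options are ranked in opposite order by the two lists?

9

Assign each item its position (1..6) in the first ordering, then rewrite the second ordering as that position sequence:
positions: 18→1, 2→2, 3→3, 26→4, 6→5, 28→6
second ordering as positions: [6, 1, 4, 5, 2, 3]
Discordant pairs = inversions in this position sequence.
6: 1, 4, 5, 2, 3 → 5
1: 0
4: 2, 3 → 2
5: 2, 3 → 2
2: 0
3: 0
Total: 5 + 0 + 2 + 2 + 0 + 0 = 9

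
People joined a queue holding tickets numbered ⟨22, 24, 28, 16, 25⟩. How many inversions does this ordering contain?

4 inversions

Sweep left to right; for each value list the smaller values that follow it:
22: 1
24: 1
28: 2
16: 0
25: 0
Sum: 1 + 1 + 2 + 0 + 0 = 4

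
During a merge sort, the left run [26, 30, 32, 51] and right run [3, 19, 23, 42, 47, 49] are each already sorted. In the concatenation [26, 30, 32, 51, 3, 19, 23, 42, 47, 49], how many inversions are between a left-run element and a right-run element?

Take each right-half value and tally the left-half values above it:
r = 3: 26, 30, 32, 51 → 4
r = 19: 26, 30, 32, 51 → 4
r = 23: 26, 30, 32, 51 → 4
r = 42: 51 → 1
r = 47: 51 → 1
r = 49: 51 → 1
Cross-inversions: 4 + 4 + 4 + 1 + 1 + 1 = 15

15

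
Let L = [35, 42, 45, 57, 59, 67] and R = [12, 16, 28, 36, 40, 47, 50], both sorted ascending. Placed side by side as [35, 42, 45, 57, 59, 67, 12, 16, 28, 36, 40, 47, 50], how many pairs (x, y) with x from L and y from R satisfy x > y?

Take each right-half value and tally the left-half values above it:
r = 12: 35, 42, 45, 57, 59, 67 → 6
r = 16: 35, 42, 45, 57, 59, 67 → 6
r = 28: 35, 42, 45, 57, 59, 67 → 6
r = 36: 42, 45, 57, 59, 67 → 5
r = 40: 42, 45, 57, 59, 67 → 5
r = 47: 57, 59, 67 → 3
r = 50: 57, 59, 67 → 3
Cross-inversions: 6 + 6 + 6 + 5 + 5 + 3 + 3 = 34

There are 34 split inversions.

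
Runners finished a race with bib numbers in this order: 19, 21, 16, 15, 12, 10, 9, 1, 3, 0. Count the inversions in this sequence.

43

Element-by-element contributions:
19 → 16, 15, 12, 10, 9, 1, 3, 0 → 8
21 → 16, 15, 12, 10, 9, 1, 3, 0 → 8
16 → 15, 12, 10, 9, 1, 3, 0 → 7
15 → 12, 10, 9, 1, 3, 0 → 6
12 → 10, 9, 1, 3, 0 → 5
10 → 9, 1, 3, 0 → 4
9 → 1, 3, 0 → 3
1 → 0 → 1
3 → 0 → 1
0 → none → 0
Sum: 8 + 8 + 7 + 6 + 5 + 4 + 3 + 1 + 1 + 0 = 43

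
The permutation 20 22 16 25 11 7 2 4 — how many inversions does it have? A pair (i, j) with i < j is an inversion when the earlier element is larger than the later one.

Out-of-order pairs: 23

For each element, count later entries that are smaller:
20: 5
22: 5
16: 4
25: 4
11: 3
7: 2
2: 0
4: 0
Sum: 5 + 5 + 4 + 4 + 3 + 2 + 0 + 0 = 23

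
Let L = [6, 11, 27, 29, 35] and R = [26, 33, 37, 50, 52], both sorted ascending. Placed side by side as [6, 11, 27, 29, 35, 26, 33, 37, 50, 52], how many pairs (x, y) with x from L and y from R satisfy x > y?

4

Count, for every r in R, how many entries of L exceed r:
r = 26: 27, 29, 35 → 3
r = 33: 35 → 1
r = 37: none → 0
r = 50: none → 0
r = 52: none → 0
Cross-inversions: 3 + 1 + 0 + 0 + 0 = 4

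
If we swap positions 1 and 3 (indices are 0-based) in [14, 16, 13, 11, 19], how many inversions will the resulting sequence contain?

Inversions: 2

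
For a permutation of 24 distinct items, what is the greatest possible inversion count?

Inversions: 276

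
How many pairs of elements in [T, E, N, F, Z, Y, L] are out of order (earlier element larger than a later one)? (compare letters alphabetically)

9

Out-of-order index pairs (0-indexed):
(0,1): T > E
(0,2): T > N
(0,3): T > F
(0,6): T > L
(2,3): N > F
(2,6): N > L
(4,5): Z > Y
(4,6): Z > L
(5,6): Y > L
That's 9 pairs.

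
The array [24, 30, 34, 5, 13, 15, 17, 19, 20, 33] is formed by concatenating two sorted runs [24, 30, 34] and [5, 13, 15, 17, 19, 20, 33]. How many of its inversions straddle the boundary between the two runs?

For each element r of the right run, count left-run elements greater than r:
r = 5: 24, 30, 34 → 3
r = 13: 24, 30, 34 → 3
r = 15: 24, 30, 34 → 3
r = 17: 24, 30, 34 → 3
r = 19: 24, 30, 34 → 3
r = 20: 24, 30, 34 → 3
r = 33: 34 → 1
Cross-inversions: 3 + 3 + 3 + 3 + 3 + 3 + 1 = 19

Split inversions: 19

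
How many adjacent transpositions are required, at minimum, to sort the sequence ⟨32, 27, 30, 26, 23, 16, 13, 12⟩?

Minimum adjacent swaps = number of inversions (each swap of adjacent out-of-order elements removes one inversion and no swap can remove more).
Count inversions — for each element, later elements that are smaller:
32: 27, 30, 26, 23, 16, 13, 12 → 7
27: 26, 23, 16, 13, 12 → 5
30: 26, 23, 16, 13, 12 → 5
26: 23, 16, 13, 12 → 4
23: 16, 13, 12 → 3
16: 13, 12 → 2
13: 12 → 1
12: none → 0
Total inversions: 7 + 5 + 5 + 4 + 3 + 2 + 1 + 0 = 27

27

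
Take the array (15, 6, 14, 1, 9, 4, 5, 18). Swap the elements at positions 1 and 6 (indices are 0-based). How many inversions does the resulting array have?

14 inversions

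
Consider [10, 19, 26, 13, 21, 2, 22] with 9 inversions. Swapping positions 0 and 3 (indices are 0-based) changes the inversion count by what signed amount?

Positions 0 and 3 hold 10 and 13; after swapping, the array is [13, 19, 26, 10, 21, 2, 22].
For each element, count later entries that are smaller:
13: 2
19: 2
26: 4
10: 1
21: 1
2: 0
22: 0
Sum: 2 + 2 + 4 + 1 + 1 + 0 + 0 = 10
Change: 10 − 9 = +1

+1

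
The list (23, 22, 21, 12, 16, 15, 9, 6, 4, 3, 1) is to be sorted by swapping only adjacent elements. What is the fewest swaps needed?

Minimum adjacent swaps = number of inversions (each swap of adjacent out-of-order elements removes one inversion and no swap can remove more).
Count inversions — for each element, later elements that are smaller:
23: 22, 21, 12, 16, 15, 9, 6, 4, 3, 1 → 10
22: 21, 12, 16, 15, 9, 6, 4, 3, 1 → 9
21: 12, 16, 15, 9, 6, 4, 3, 1 → 8
12: 9, 6, 4, 3, 1 → 5
16: 15, 9, 6, 4, 3, 1 → 6
15: 9, 6, 4, 3, 1 → 5
9: 6, 4, 3, 1 → 4
6: 4, 3, 1 → 3
4: 3, 1 → 2
3: 1 → 1
1: none → 0
Total inversions: 10 + 9 + 8 + 5 + 6 + 5 + 4 + 3 + 2 + 1 + 0 = 53

53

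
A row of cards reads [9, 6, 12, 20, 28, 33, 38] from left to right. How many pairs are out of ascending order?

For each element, count later entries that are smaller:
9 → 6 → 1
6 → none → 0
12 → none → 0
20 → none → 0
28 → none → 0
33 → none → 0
38 → none → 0
Sum: 1 + 0 + 0 + 0 + 0 + 0 + 0 = 1

1 inversion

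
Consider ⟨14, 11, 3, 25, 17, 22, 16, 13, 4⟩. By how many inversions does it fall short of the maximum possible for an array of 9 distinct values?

16

Maximum inversions for 9 distinct elements is C(9, 2) = 9·8/2 = 36.
Current inversions — for each element, count later smaller elements:
14: 4
11: 2
3: 0
25: 5
17: 3
22: 3
16: 2
13: 1
4: 0
Current total: 4 + 2 + 0 + 5 + 3 + 3 + 2 + 1 + 0 = 20
Shortfall: 36 − 20 = 16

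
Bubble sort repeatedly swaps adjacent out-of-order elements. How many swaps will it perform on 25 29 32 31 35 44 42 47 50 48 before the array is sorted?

3 swaps

The minimum number of adjacent swaps to sort an array equals its inversion count, since every such swap removes exactly one inversion.
Count inversions — for each element, later elements that are smaller:
25: none → 0
29: none → 0
32: 31 → 1
31: none → 0
35: none → 0
44: 42 → 1
42: none → 0
47: none → 0
50: 48 → 1
48: none → 0
Total inversions: 0 + 0 + 1 + 0 + 0 + 1 + 0 + 0 + 1 + 0 = 3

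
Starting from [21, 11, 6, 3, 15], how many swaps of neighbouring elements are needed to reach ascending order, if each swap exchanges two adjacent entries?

There are 7 swaps.

The minimum number of adjacent swaps to sort an array equals its inversion count, since every such swap removes exactly one inversion.
Count inversions — for each element, later elements that are smaller:
21: 11, 6, 3, 15 → 4
11: 6, 3 → 2
6: 3 → 1
3: none → 0
15: none → 0
Total inversions: 4 + 2 + 1 + 0 + 0 = 7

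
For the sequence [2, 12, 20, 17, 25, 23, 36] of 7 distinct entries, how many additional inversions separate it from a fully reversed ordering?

19 inversions short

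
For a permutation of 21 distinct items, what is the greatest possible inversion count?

210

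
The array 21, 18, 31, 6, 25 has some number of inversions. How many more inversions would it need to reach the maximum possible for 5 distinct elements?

5 inversions short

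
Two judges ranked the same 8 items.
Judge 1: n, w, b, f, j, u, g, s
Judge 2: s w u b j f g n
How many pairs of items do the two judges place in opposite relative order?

17 discordant pairs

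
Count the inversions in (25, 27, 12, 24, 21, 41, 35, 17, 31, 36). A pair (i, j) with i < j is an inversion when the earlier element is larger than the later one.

17 inversions

Sweep left to right; for each value list the smaller values that follow it:
25 → 12, 24, 21, 17 → 4
27 → 12, 24, 21, 17 → 4
12 → none → 0
24 → 21, 17 → 2
21 → 17 → 1
41 → 35, 17, 31, 36 → 4
35 → 17, 31 → 2
17 → none → 0
31 → none → 0
36 → none → 0
Sum: 4 + 4 + 0 + 2 + 1 + 4 + 2 + 0 + 0 + 0 = 17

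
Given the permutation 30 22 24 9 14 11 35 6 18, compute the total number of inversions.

Count, for each position, how many later elements it exceeds:
30 → 22, 24, 9, 14, 11, 6, 18 → 7
22 → 9, 14, 11, 6, 18 → 5
24 → 9, 14, 11, 6, 18 → 5
9 → 6 → 1
14 → 11, 6 → 2
11 → 6 → 1
35 → 6, 18 → 2
6 → none → 0
18 → none → 0
Sum: 7 + 5 + 5 + 1 + 2 + 1 + 2 + 0 + 0 = 23

23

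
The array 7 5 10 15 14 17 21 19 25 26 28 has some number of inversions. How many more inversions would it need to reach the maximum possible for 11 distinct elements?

52

Maximum inversions for 11 distinct elements is C(11, 2) = 11·10/2 = 55.
Current inversions — for each element, count later smaller elements:
7: 1
5: 0
10: 0
15: 1
14: 0
17: 0
21: 1
19: 0
25: 0
26: 0
28: 0
Current total: 1 + 0 + 0 + 1 + 0 + 0 + 1 + 0 + 0 + 0 + 0 = 3
Shortfall: 55 − 3 = 52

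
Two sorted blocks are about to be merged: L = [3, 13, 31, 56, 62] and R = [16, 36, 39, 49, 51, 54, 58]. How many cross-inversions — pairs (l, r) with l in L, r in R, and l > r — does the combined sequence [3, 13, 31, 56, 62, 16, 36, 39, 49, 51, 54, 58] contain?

Count, for every r in R, how many entries of L exceed r:
r = 16: 31, 56, 62 → 3
r = 36: 56, 62 → 2
r = 39: 56, 62 → 2
r = 49: 56, 62 → 2
r = 51: 56, 62 → 2
r = 54: 56, 62 → 2
r = 58: 62 → 1
Cross-inversions: 3 + 2 + 2 + 2 + 2 + 2 + 1 = 14

14 cross-inversions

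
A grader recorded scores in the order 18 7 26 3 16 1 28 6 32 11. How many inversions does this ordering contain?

21 inversions

Sweep left to right; for each value list the smaller values that follow it:
18: 6
7: 3
26: 5
3: 1
16: 3
1: 0
28: 2
6: 0
32: 1
11: 0
Sum: 6 + 3 + 5 + 1 + 3 + 0 + 2 + 0 + 1 + 0 = 21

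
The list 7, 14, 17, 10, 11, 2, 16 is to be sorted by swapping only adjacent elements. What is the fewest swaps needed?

Minimum adjacent swaps = number of inversions (each swap of adjacent out-of-order elements removes one inversion and no swap can remove more).
Count inversions — for each element, later elements that are smaller:
7: 2 → 1
14: 10, 11, 2 → 3
17: 10, 11, 2, 16 → 4
10: 2 → 1
11: 2 → 1
2: none → 0
16: none → 0
Total inversions: 1 + 3 + 4 + 1 + 1 + 0 + 0 = 10

10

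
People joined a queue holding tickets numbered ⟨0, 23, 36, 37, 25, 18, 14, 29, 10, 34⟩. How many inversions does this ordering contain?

22

Element-by-element contributions:
0 → none → 0
23 → 18, 14, 10 → 3
36 → 25, 18, 14, 29, 10, 34 → 6
37 → 25, 18, 14, 29, 10, 34 → 6
25 → 18, 14, 10 → 3
18 → 14, 10 → 2
14 → 10 → 1
29 → 10 → 1
10 → none → 0
34 → none → 0
Sum: 0 + 3 + 6 + 6 + 3 + 2 + 1 + 1 + 0 + 0 = 22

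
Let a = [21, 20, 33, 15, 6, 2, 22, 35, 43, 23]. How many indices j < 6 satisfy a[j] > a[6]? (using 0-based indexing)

1 such element

The element at index 6 is 22.
Elements before it: 21, 20, 33, 15, 6, 2
Those larger than 22: 33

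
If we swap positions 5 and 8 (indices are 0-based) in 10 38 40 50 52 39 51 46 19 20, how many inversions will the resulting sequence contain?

20 inversions

Positions 5 and 8 hold 39 and 19; after swapping, the array is [10, 38, 40, 50, 52, 19, 51, 46, 39, 20].
Sweep left to right; for each value list the smaller values that follow it:
10: 0
38: 2
40: 3
50: 4
52: 5
19: 0
51: 3
46: 2
39: 1
20: 0
Sum: 0 + 2 + 3 + 4 + 5 + 0 + 3 + 2 + 1 + 0 = 20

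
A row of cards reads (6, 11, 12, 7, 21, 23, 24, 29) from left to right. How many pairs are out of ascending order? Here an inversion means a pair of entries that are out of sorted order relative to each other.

2

For each element, count later entries that are smaller:
6 → none → 0
11 → 7 → 1
12 → 7 → 1
7 → none → 0
21 → none → 0
23 → none → 0
24 → none → 0
29 → none → 0
Sum: 0 + 1 + 1 + 0 + 0 + 0 + 0 + 0 = 2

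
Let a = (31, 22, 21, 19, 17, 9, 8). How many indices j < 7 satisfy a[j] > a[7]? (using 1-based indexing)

6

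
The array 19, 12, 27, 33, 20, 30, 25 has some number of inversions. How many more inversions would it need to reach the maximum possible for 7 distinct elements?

14

Maximum inversions for 7 distinct elements is C(7, 2) = 7·6/2 = 21.
Current inversions — for each element, count later smaller elements:
19: 1
12: 0
27: 2
33: 3
20: 0
30: 1
25: 0
Current total: 1 + 0 + 2 + 3 + 0 + 1 + 0 = 7
Shortfall: 21 − 7 = 14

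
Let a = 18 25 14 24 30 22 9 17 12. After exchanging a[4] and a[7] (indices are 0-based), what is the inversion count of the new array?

21 inversions

Positions 4 and 7 hold 30 and 17; after swapping, the array is [18, 25, 14, 24, 17, 22, 9, 30, 12].
Element-by-element contributions:
18: 4
25: 6
14: 2
24: 4
17: 2
22: 2
9: 0
30: 1
12: 0
Sum: 4 + 6 + 2 + 4 + 2 + 2 + 0 + 1 + 0 = 21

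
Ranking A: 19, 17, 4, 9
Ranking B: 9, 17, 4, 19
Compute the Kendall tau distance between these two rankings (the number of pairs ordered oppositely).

There are 5 discordant pairs.

Assign each item its position (1..4) in the first ordering, then rewrite the second ordering as that position sequence:
positions: 19→1, 17→2, 4→3, 9→4
second ordering as positions: [4, 2, 3, 1]
Discordant pairs = inversions in this position sequence.
4: 2, 3, 1 → 3
2: 1 → 1
3: 1 → 1
1: 0
Total: 3 + 1 + 1 + 0 = 5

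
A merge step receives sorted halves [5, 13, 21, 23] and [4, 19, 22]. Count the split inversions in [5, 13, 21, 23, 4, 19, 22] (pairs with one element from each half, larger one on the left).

Take each right-half value and tally the left-half values above it:
r = 4: 5, 13, 21, 23 → 4
r = 19: 21, 23 → 2
r = 22: 23 → 1
Cross-inversions: 4 + 2 + 1 = 7

7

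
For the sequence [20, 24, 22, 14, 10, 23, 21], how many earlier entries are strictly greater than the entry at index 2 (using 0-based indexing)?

The element at index 2 is 22.
Elements before it: 20, 24
Those larger than 22: 24

1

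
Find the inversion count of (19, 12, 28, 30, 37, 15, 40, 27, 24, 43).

Sweep left to right; for each value list the smaller values that follow it:
19: 2
12: 0
28: 3
30: 3
37: 3
15: 0
40: 2
27: 1
24: 0
43: 0
Sum: 2 + 0 + 3 + 3 + 3 + 0 + 2 + 1 + 0 + 0 = 14

14 inversions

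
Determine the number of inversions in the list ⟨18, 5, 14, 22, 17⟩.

4 inversions

Out-of-order index pairs (0-indexed):
(0,1): 18 > 5
(0,2): 18 > 14
(0,4): 18 > 17
(3,4): 22 > 17
That's 4 pairs.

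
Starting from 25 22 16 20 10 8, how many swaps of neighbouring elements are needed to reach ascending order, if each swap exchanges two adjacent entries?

14 adjacent swaps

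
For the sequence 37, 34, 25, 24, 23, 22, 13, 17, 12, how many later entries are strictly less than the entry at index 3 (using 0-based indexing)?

5

The element at index 3 is 24.
Elements after it: 23, 22, 13, 17, 12
Those smaller than 24: 23, 22, 13, 17, 12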